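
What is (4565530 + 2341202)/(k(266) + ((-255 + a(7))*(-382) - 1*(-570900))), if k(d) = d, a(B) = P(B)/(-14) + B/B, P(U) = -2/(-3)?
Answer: 36260343/3508114 ≈ 10.336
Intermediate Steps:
P(U) = ⅔ (P(U) = -2*(-⅓) = ⅔)
a(B) = 20/21 (a(B) = (⅔)/(-14) + B/B = (⅔)*(-1/14) + 1 = -1/21 + 1 = 20/21)
(4565530 + 2341202)/(k(266) + ((-255 + a(7))*(-382) - 1*(-570900))) = (4565530 + 2341202)/(266 + ((-255 + 20/21)*(-382) - 1*(-570900))) = 6906732/(266 + (-5335/21*(-382) + 570900)) = 6906732/(266 + (2037970/21 + 570900)) = 6906732/(266 + 14026870/21) = 6906732/(14032456/21) = 6906732*(21/14032456) = 36260343/3508114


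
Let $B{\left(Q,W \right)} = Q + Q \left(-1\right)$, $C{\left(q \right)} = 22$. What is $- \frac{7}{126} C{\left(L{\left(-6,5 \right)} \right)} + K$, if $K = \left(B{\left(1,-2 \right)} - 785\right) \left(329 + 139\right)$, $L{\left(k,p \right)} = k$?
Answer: $- \frac{3306431}{9} \approx -3.6738 \cdot 10^{5}$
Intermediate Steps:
$B{\left(Q,W \right)} = 0$ ($B{\left(Q,W \right)} = Q - Q = 0$)
$K = -367380$ ($K = \left(0 - 785\right) \left(329 + 139\right) = \left(-785\right) 468 = -367380$)
$- \frac{7}{126} C{\left(L{\left(-6,5 \right)} \right)} + K = - \frac{7}{126} \cdot 22 - 367380 = \left(-7\right) \frac{1}{126} \cdot 22 - 367380 = \left(- \frac{1}{18}\right) 22 - 367380 = - \frac{11}{9} - 367380 = - \frac{3306431}{9}$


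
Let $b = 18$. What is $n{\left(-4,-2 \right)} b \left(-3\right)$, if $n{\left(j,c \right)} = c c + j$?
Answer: $0$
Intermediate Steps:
$n{\left(j,c \right)} = j + c^{2}$ ($n{\left(j,c \right)} = c^{2} + j = j + c^{2}$)
$n{\left(-4,-2 \right)} b \left(-3\right) = \left(-4 + \left(-2\right)^{2}\right) 18 \left(-3\right) = \left(-4 + 4\right) 18 \left(-3\right) = 0 \cdot 18 \left(-3\right) = 0 \left(-3\right) = 0$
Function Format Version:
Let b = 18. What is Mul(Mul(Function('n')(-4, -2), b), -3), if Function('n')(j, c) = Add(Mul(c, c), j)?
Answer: 0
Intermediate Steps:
Function('n')(j, c) = Add(j, Pow(c, 2)) (Function('n')(j, c) = Add(Pow(c, 2), j) = Add(j, Pow(c, 2)))
Mul(Mul(Function('n')(-4, -2), b), -3) = Mul(Mul(Add(-4, Pow(-2, 2)), 18), -3) = Mul(Mul(Add(-4, 4), 18), -3) = Mul(Mul(0, 18), -3) = Mul(0, -3) = 0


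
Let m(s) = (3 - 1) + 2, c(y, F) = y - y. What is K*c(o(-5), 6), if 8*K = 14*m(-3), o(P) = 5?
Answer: 0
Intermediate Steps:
c(y, F) = 0
m(s) = 4 (m(s) = 2 + 2 = 4)
K = 7 (K = (14*4)/8 = (⅛)*56 = 7)
K*c(o(-5), 6) = 7*0 = 0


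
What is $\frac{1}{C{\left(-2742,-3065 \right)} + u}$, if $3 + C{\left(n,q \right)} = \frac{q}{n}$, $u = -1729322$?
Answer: $- \frac{2742}{4741806085} \approx -5.7826 \cdot 10^{-7}$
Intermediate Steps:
$C{\left(n,q \right)} = -3 + \frac{q}{n}$
$\frac{1}{C{\left(-2742,-3065 \right)} + u} = \frac{1}{\left(-3 - \frac{3065}{-2742}\right) - 1729322} = \frac{1}{\left(-3 - - \frac{3065}{2742}\right) - 1729322} = \frac{1}{\left(-3 + \frac{3065}{2742}\right) - 1729322} = \frac{1}{- \frac{5161}{2742} - 1729322} = \frac{1}{- \frac{4741806085}{2742}} = - \frac{2742}{4741806085}$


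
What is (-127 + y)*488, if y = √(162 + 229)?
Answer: -61976 + 488*√391 ≈ -52326.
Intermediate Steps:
y = √391 ≈ 19.774
(-127 + y)*488 = (-127 + √391)*488 = -61976 + 488*√391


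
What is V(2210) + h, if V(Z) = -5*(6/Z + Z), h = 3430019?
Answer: 755592146/221 ≈ 3.4190e+6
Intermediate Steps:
V(Z) = -30/Z - 5*Z (V(Z) = -5*(Z + 6/Z) = -30/Z - 5*Z)
V(2210) + h = (-30/2210 - 5*2210) + 3430019 = (-30*1/2210 - 11050) + 3430019 = (-3/221 - 11050) + 3430019 = -2442053/221 + 3430019 = 755592146/221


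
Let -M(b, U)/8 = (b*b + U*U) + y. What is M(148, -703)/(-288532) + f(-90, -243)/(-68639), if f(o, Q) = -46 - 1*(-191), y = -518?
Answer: 70769391125/4951136987 ≈ 14.294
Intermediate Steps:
M(b, U) = 4144 - 8*U² - 8*b² (M(b, U) = -8*((b*b + U*U) - 518) = -8*((b² + U²) - 518) = -8*((U² + b²) - 518) = -8*(-518 + U² + b²) = 4144 - 8*U² - 8*b²)
f(o, Q) = 145 (f(o, Q) = -46 + 191 = 145)
M(148, -703)/(-288532) + f(-90, -243)/(-68639) = (4144 - 8*(-703)² - 8*148²)/(-288532) + 145/(-68639) = (4144 - 8*494209 - 8*21904)*(-1/288532) + 145*(-1/68639) = (4144 - 3953672 - 175232)*(-1/288532) - 145/68639 = -4124760*(-1/288532) - 145/68639 = 1031190/72133 - 145/68639 = 70769391125/4951136987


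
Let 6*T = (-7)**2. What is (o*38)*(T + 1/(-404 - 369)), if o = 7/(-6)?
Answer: -5036843/13914 ≈ -362.00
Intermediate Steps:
o = -7/6 (o = 7*(-1/6) = -7/6 ≈ -1.1667)
T = 49/6 (T = (1/6)*(-7)**2 = (1/6)*49 = 49/6 ≈ 8.1667)
(o*38)*(T + 1/(-404 - 369)) = (-7/6*38)*(49/6 + 1/(-404 - 369)) = -133*(49/6 + 1/(-773))/3 = -133*(49/6 - 1/773)/3 = -133/3*37871/4638 = -5036843/13914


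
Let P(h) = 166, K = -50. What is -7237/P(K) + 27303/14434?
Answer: -24981640/599011 ≈ -41.705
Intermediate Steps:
-7237/P(K) + 27303/14434 = -7237/166 + 27303/14434 = -24981640/599011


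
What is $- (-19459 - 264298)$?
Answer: $283757$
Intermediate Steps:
$- (-19459 - 264298) = \left(-1\right) \left(-283757\right) = 283757$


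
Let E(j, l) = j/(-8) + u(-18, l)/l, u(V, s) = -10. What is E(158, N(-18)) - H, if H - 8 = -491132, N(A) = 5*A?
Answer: 17679757/36 ≈ 4.9110e+5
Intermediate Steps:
E(j, l) = -10/l - j/8 (E(j, l) = j/(-8) - 10/l = j*(-1/8) - 10/l = -j/8 - 10/l = -10/l - j/8)
H = -491124 (H = 8 - 491132 = -491124)
E(158, N(-18)) - H = (-10/(5*(-18)) - 1/8*158) - 1*(-491124) = (-10/(-90) - 79/4) + 491124 = (-10*(-1/90) - 79/4) + 491124 = (1/9 - 79/4) + 491124 = -707/36 + 491124 = 17679757/36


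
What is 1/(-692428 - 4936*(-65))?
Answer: -1/371588 ≈ -2.6912e-6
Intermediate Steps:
1/(-692428 - 4936*(-65)) = 1/(-692428 + 320840) = 1/(-371588) = -1/371588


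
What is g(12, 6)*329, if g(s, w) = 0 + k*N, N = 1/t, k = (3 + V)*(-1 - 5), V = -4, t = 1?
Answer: 1974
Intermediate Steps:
k = 6 (k = (3 - 4)*(-1 - 5) = -1*(-6) = 6)
N = 1 (N = 1/1 = 1)
g(s, w) = 6 (g(s, w) = 0 + 6*1 = 0 + 6 = 6)
g(12, 6)*329 = 6*329 = 1974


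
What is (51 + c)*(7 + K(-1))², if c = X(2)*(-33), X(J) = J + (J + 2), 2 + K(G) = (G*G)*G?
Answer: -2352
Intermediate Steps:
K(G) = -2 + G³ (K(G) = -2 + (G*G)*G = -2 + G²*G = -2 + G³)
X(J) = 2 + 2*J (X(J) = J + (2 + J) = 2 + 2*J)
c = -198 (c = (2 + 2*2)*(-33) = (2 + 4)*(-33) = 6*(-33) = -198)
(51 + c)*(7 + K(-1))² = (51 - 198)*(7 + (-2 + (-1)³))² = -147*(7 + (-2 - 1))² = -147*(7 - 3)² = -147*4² = -147*16 = -2352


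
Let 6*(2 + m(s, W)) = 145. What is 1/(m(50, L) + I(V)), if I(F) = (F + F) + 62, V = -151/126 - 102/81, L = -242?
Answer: 378/29957 ≈ 0.012618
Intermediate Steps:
m(s, W) = 133/6 (m(s, W) = -2 + (⅙)*145 = -2 + 145/6 = 133/6)
V = -929/378 (V = -151*1/126 - 102*1/81 = -151/126 - 34/27 = -929/378 ≈ -2.4577)
I(F) = 62 + 2*F (I(F) = 2*F + 62 = 62 + 2*F)
1/(m(50, L) + I(V)) = 1/(133/6 + (62 + 2*(-929/378))) = 1/(133/6 + (62 - 929/189)) = 1/(133/6 + 10789/189) = 1/(29957/378) = 378/29957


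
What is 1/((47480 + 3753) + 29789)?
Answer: 1/81022 ≈ 1.2342e-5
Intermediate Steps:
1/((47480 + 3753) + 29789) = 1/(51233 + 29789) = 1/81022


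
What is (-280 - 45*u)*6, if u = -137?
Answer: 35310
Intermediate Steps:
(-280 - 45*u)*6 = (-280 - 45*(-137))*6 = (-280 + 6165)*6 = 5885*6 = 35310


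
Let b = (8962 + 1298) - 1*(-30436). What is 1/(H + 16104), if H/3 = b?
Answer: 1/138192 ≈ 7.2363e-6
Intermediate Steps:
b = 40696 (b = 10260 + 30436 = 40696)
H = 122088 (H = 3*40696 = 122088)
1/(H + 16104) = 1/(122088 + 16104) = 1/138192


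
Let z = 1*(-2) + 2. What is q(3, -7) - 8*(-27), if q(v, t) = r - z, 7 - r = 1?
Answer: 222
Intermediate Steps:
r = 6 (r = 7 - 1*1 = 7 - 1 = 6)
z = 0 (z = -2 + 2 = 0)
q(v, t) = 6 (q(v, t) = 6 - 1*0 = 6 + 0 = 6)
q(3, -7) - 8*(-27) = 6 - 8*(-27) = 6 + 216 = 222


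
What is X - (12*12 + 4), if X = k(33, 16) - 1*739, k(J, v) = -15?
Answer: -902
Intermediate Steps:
X = -754 (X = -15 - 1*739 = -15 - 739 = -754)
X - (12*12 + 4) = -754 - (12*12 + 4) = -754 - (144 + 4) = -754 - 1*148 = -754 - 148 = -902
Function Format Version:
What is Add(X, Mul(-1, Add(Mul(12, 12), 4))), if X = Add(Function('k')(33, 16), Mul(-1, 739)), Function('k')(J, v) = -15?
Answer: -902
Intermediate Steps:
X = -754 (X = Add(-15, Mul(-1, 739)) = Add(-15, -739) = -754)
Add(X, Mul(-1, Add(Mul(12, 12), 4))) = Add(-754, Mul(-1, Add(Mul(12, 12), 4))) = Add(-754, Mul(-1, Add(144, 4))) = Add(-754, Mul(-1, 148)) = Add(-754, -148) = -902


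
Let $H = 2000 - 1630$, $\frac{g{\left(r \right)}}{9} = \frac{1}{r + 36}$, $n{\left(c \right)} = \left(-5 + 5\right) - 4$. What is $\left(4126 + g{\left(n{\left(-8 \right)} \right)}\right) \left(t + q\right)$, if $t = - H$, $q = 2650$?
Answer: $\frac{37631685}{4} \approx 9.4079 \cdot 10^{6}$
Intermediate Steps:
$n{\left(c \right)} = -4$ ($n{\left(c \right)} = 0 - 4 = -4$)
$g{\left(r \right)} = \frac{9}{36 + r}$ ($g{\left(r \right)} = \frac{9}{r + 36} = \frac{9}{36 + r}$)
$H = 370$ ($H = 2000 - 1630 = 370$)
$t = -370$ ($t = \left(-1\right) 370 = -370$)
$\left(4126 + g{\left(n{\left(-8 \right)} \right)}\right) \left(t + q\right) = \left(4126 + \frac{9}{36 - 4}\right) \left(-370 + 2650\right) = \left(4126 + \frac{9}{32}\right) 2280 = \frac{132041}{32} \cdot 2280 = \frac{37631685}{4}$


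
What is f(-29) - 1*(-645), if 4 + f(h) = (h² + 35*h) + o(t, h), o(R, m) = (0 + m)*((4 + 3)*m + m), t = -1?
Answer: 7195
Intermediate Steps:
o(R, m) = 8*m² (o(R, m) = m*(7*m + m) = m*(8*m) = 8*m²)
f(h) = -4 + 9*h² + 35*h (f(h) = -4 + ((h² + 35*h) + 8*h²) = -4 + (9*h² + 35*h) = -4 + 9*h² + 35*h)
f(-29) - 1*(-645) = (-4 + 9*(-29)² + 35*(-29)) - 1*(-645) = (-4 + 9*841 - 1015) + 645 = (-4 + 7569 - 1015) + 645 = 6550 + 645 = 7195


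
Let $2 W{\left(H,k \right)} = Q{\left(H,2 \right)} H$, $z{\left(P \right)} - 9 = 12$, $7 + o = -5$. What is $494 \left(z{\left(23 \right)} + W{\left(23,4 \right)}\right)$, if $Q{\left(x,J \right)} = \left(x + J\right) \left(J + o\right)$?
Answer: $-1409876$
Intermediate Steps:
$o = -12$ ($o = -7 - 5 = -12$)
$Q{\left(x,J \right)} = \left(-12 + J\right) \left(J + x\right)$ ($Q{\left(x,J \right)} = \left(x + J\right) \left(J - 12\right) = \left(J + x\right) \left(-12 + J\right) = \left(-12 + J\right) \left(J + x\right)$)
$z{\left(P \right)} = 21$ ($z{\left(P \right)} = 9 + 12 = 21$)
$W{\left(H,k \right)} = \frac{H \left(-20 - 10 H\right)}{2}$ ($W{\left(H,k \right)} = \frac{\left(2^{2} - 24 - 12 H + 2 H\right) H}{2} = \frac{\left(4 - 24 - 12 H + 2 H\right) H}{2} = \frac{\left(-20 - 10 H\right) H}{2} = \frac{H \left(-20 - 10 H\right)}{2}$)
$494 \left(z{\left(23 \right)} + W{\left(23,4 \right)}\right) = 494 \left(21 - 115 \left(2 + 23\right)\right) = 494 \left(21 - 115 \cdot 25\right) = 494 \left(21 - 2875\right) = 494 \left(-2854\right) = -1409876$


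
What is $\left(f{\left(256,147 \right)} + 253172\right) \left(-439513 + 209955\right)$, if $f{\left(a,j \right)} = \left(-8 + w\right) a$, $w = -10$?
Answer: $-57059854712$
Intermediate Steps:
$f{\left(a,j \right)} = - 18 a$ ($f{\left(a,j \right)} = \left(-8 - 10\right) a = - 18 a$)
$\left(f{\left(256,147 \right)} + 253172\right) \left(-439513 + 209955\right) = \left(\left(-18\right) 256 + 253172\right) \left(-439513 + 209955\right) = \left(-4608 + 253172\right) \left(-229558\right) = 248564 \left(-229558\right) = -57059854712$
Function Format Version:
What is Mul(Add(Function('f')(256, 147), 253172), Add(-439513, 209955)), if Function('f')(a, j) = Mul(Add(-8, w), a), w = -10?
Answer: -57059854712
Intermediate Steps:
Function('f')(a, j) = Mul(-18, a) (Function('f')(a, j) = Mul(Add(-8, -10), a) = Mul(-18, a))
Mul(Add(Function('f')(256, 147), 253172), Add(-439513, 209955)) = Mul(Add(Mul(-18, 256), 253172), Add(-439513, 209955)) = Mul(Add(-4608, 253172), -229558) = Mul(248564, -229558) = -57059854712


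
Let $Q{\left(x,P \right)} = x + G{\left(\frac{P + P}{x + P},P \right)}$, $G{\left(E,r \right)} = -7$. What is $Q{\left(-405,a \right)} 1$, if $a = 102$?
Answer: $-412$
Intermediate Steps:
$Q{\left(x,P \right)} = -7 + x$ ($Q{\left(x,P \right)} = x - 7 = -7 + x$)
$Q{\left(-405,a \right)} 1 = \left(-7 - 405\right) 1 = \left(-412\right) 1 = -412$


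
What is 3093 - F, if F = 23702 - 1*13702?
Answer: -6907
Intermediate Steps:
F = 10000 (F = 23702 - 13702 = 10000)
3093 - F = 3093 - 1*10000 = 3093 - 10000 = -6907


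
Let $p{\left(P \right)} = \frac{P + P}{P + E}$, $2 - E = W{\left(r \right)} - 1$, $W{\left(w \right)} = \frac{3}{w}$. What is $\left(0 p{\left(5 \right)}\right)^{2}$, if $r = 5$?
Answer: $0$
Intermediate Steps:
$E = \frac{12}{5}$ ($E = 2 - \left(\frac{3}{5} - 1\right) = 2 - - \frac{2}{5} = 2 + \frac{2}{5} = \frac{12}{5} \approx 2.4$)
$p{\left(P \right)} = \frac{2 P}{\frac{12}{5} + P}$ ($p{\left(P \right)} = \frac{P + P}{P + \frac{12}{5}} = \frac{2 P}{\frac{12}{5} + P}$)
$\left(0 p{\left(5 \right)}\right)^{2} = \left(0 \cdot 10 \cdot 5 \frac{1}{12 + 5 \cdot 5}\right)^{2} = \left(0 \cdot 10 \cdot 5 \frac{1}{12 + 25}\right)^{2} = \left(0 \cdot 10 \cdot 5 \cdot \frac{1}{37}\right)^{2} = \left(0 \cdot \frac{50}{37}\right)^{2} = 0^{2} = 0$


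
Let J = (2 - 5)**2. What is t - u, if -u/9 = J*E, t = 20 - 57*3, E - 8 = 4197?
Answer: 340454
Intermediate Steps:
E = 4205 (E = 8 + 4197 = 4205)
J = 9 (J = (-3)**2 = 9)
t = -151 (t = 20 - 171 = -151)
u = -340605 (u = -81*4205 = -9*37845 = -340605)
t - u = -151 - 1*(-340605) = -151 + 340605 = 340454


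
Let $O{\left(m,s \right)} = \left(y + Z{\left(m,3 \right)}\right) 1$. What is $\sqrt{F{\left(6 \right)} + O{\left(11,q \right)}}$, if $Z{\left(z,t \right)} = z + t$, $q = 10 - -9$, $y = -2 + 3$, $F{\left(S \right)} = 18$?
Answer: $\sqrt{33} \approx 5.7446$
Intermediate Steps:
$y = 1$
$q = 19$ ($q = 10 + 9 = 19$)
$Z{\left(z,t \right)} = t + z$
$O{\left(m,s \right)} = 4 + m$ ($O{\left(m,s \right)} = \left(1 + \left(3 + m\right)\right) 1 = \left(4 + m\right) 1 = 4 + m$)
$\sqrt{F{\left(6 \right)} + O{\left(11,q \right)}} = \sqrt{18 + \left(4 + 11\right)} = \sqrt{18 + 15} = \sqrt{33}$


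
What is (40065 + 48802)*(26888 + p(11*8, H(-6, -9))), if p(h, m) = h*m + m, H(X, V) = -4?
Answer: 2357819244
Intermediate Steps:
p(h, m) = m + h*m
(40065 + 48802)*(26888 + p(11*8, H(-6, -9))) = (40065 + 48802)*(26888 - 4*(1 + 11*8)) = 88867*(26888 - 4*(1 + 88)) = 88867*(26888 - 4*89) = 88867*(26888 - 356) = 88867*26532 = 2357819244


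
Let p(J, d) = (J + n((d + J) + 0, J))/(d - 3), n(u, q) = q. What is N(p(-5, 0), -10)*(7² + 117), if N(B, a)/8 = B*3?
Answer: 13280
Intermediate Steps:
p(J, d) = 2*J/(-3 + d) (p(J, d) = (J + J)/(d - 3) = (2*J)/(-3 + d) = 2*J/(-3 + d))
N(B, a) = 24*B (N(B, a) = 8*(B*3) = 8*(3*B) = 24*B)
N(p(-5, 0), -10)*(7² + 117) = (24*(2*(-5)/(-3 + 0)))*(7² + 117) = (24*(2*(-5)/(-3)))*(49 + 117) = (24*(2*(-5)*(-⅓)))*166 = (24*(10/3))*166 = 80*166 = 13280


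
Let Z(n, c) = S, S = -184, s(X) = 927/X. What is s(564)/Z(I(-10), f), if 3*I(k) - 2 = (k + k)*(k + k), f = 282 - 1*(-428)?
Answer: -309/34592 ≈ -0.0089327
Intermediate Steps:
f = 710 (f = 282 + 428 = 710)
I(k) = 2/3 + 4*k**2/3 (I(k) = 2/3 + ((k + k)*(k + k))/3 = 2/3 + ((2*k)*(2*k))/3 = 2/3 + (4*k**2)/3 = 2/3 + 4*k**2/3)
Z(n, c) = -184
s(564)/Z(I(-10), f) = (927/564)/(-184) = (927*(1/564))*(-1/184) = (309/188)*(-1/184) = -309/34592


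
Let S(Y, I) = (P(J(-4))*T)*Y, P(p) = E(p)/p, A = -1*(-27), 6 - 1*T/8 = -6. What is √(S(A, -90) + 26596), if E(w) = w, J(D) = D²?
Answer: 2*√7297 ≈ 170.84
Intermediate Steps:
T = 96 (T = 48 - 8*(-6) = 48 + 48 = 96)
A = 27
P(p) = 1 (P(p) = p/p = 1)
S(Y, I) = 96*Y (S(Y, I) = (1*96)*Y = 96*Y)
√(S(A, -90) + 26596) = √(96*27 + 26596) = √(2592 + 26596) = √29188 = 2*√7297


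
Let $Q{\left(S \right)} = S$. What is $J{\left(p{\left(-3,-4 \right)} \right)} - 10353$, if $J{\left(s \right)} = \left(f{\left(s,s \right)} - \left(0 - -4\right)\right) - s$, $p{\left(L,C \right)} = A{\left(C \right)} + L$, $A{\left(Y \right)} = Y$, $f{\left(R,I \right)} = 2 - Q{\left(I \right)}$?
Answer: $-10341$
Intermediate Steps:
$f{\left(R,I \right)} = 2 - I$
$p{\left(L,C \right)} = C + L$
$J{\left(s \right)} = -2 - 2 s$ ($J{\left(s \right)} = \left(\left(2 - s\right) - \left(0 - -4\right)\right) - s = \left(\left(2 - s\right) - \left(0 + 4\right)\right) - s = \left(\left(2 - s\right) - 4\right) - s = \left(-2 - s\right) - s = -2 - 2 s$)
$J{\left(p{\left(-3,-4 \right)} \right)} - 10353 = \left(-2 - 2 \left(-4 - 3\right)\right) - 10353 = \left(-2 - -14\right) - 10353 = \left(-2 + 14\right) - 10353 = 12 - 10353 = -10341$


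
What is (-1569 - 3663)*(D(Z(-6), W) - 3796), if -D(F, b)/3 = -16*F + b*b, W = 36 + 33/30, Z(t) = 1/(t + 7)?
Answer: 1030341684/25 ≈ 4.1214e+7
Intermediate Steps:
Z(t) = 1/(7 + t)
W = 371/10 (W = 36 + 33*(1/30) = 36 + 11/10 = 371/10 ≈ 37.100)
D(F, b) = -3*b**2 + 48*F (D(F, b) = -3*(-16*F + b*b) = -3*(-16*F + b**2) = -3*(b**2 - 16*F) = -3*b**2 + 48*F)
(-1569 - 3663)*(D(Z(-6), W) - 3796) = (-1569 - 3663)*((-3*(371/10)**2 + 48/(7 - 6)) - 3796) = -5232*((-3*137641/100 + 48/1) - 3796) = -5232*((-412923/100 + 48*1) - 3796) = -5232*((-412923/100 + 48) - 3796) = -5232*(-408123/100 - 3796) = -5232*(-787723/100) = 1030341684/25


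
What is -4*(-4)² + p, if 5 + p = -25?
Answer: -94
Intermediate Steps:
p = -30 (p = -5 - 25 = -30)
-4*(-4)² + p = -4*(-4)² - 30 = -4*16 - 30 = -64 - 30 = -94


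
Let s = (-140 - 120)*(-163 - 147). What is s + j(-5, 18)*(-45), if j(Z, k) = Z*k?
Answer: 84650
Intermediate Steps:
s = 80600 (s = -260*(-310) = 80600)
s + j(-5, 18)*(-45) = 80600 - 5*18*(-45) = 80600 - 90*(-45) = 80600 + 4050 = 84650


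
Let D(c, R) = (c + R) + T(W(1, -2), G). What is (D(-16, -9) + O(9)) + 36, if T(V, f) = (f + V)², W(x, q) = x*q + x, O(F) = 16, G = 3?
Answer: 31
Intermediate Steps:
W(x, q) = x + q*x (W(x, q) = q*x + x = x + q*x)
T(V, f) = (V + f)²
D(c, R) = 4 + R + c (D(c, R) = (c + R) + (1*(1 - 2) + 3)² = (R + c) + (1*(-1) + 3)² = (R + c) + (-1 + 3)² = (R + c) + 2² = (R + c) + 4 = 4 + R + c)
(D(-16, -9) + O(9)) + 36 = ((4 - 9 - 16) + 16) + 36 = (-21 + 16) + 36 = -5 + 36 = 31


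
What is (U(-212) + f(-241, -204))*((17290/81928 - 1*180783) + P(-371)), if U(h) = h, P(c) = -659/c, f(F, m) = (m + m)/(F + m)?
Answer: 69299959221233/1816045 ≈ 3.8160e+7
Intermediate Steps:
f(F, m) = 2*m/(F + m) (f(F, m) = (2*m)/(F + m) = 2*m/(F + m))
(U(-212) + f(-241, -204))*((17290/81928 - 1*180783) + P(-371)) = (-212 + 2*(-204)/(-241 - 204))*((17290/81928 - 1*180783) - 659/(-371)) = (-212 + 2*(-204)/(-445))*((17290*(1/81928) - 180783) - 659*(-1/371)) = (-212 + 2*(-204)*(-1/445))*((65/308 - 180783) + 659/371) = (-212 + 408/445)*(-55681099/308 + 659/371) = -93932/445*(-2951069251/16324) = 69299959221233/1816045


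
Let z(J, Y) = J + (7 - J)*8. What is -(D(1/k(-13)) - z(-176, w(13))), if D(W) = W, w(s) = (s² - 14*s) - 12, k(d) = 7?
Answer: 9015/7 ≈ 1287.9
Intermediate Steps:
w(s) = -12 + s² - 14*s
z(J, Y) = 56 - 7*J (z(J, Y) = J + (56 - 8*J) = 56 - 7*J)
-(D(1/k(-13)) - z(-176, w(13))) = -(1/7 - (56 - 7*(-176))) = -(⅐ - (56 + 1232)) = -(⅐ - 1*1288) = -(⅐ - 1288) = -1*(-9015/7) = 9015/7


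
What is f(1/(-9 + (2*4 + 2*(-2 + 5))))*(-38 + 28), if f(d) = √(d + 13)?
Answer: -2*√330 ≈ -36.332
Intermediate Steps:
f(d) = √(13 + d)
f(1/(-9 + (2*4 + 2*(-2 + 5))))*(-38 + 28) = √(13 + 1/(-9 + (2*4 + 2*(-2 + 5))))*(-38 + 28) = √(13 + 1/(-9 + (8 + 2*3)))*(-10) = √(13 + 1/(-9 + (8 + 6)))*(-10) = √(13 + 1/(-9 + 14))*(-10) = √(13 + 1/5)*(-10) = √(13 + ⅕)*(-10) = √(66/5)*(-10) = (√330/5)*(-10) = -2*√330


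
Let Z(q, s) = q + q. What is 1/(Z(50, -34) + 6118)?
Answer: 1/6218 ≈ 0.00016082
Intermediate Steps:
Z(q, s) = 2*q
1/(Z(50, -34) + 6118) = 1/(2*50 + 6118) = 1/(100 + 6118) = 1/6218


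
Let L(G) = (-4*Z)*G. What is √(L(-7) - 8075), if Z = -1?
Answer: I*√8103 ≈ 90.017*I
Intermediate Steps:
L(G) = 4*G (L(G) = (-4*(-1))*G = 4*G)
√(L(-7) - 8075) = √(4*(-7) - 8075) = √(-28 - 8075) = √(-8103) = I*√8103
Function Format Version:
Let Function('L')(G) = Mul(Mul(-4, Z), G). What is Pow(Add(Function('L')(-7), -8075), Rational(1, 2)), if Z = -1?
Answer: Mul(I, Pow(8103, Rational(1, 2))) ≈ Mul(90.017, I)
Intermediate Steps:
Function('L')(G) = Mul(4, G) (Function('L')(G) = Mul(Mul(-4, -1), G) = Mul(4, G))
Pow(Add(Function('L')(-7), -8075), Rational(1, 2)) = Pow(Add(Mul(4, -7), -8075), Rational(1, 2)) = Pow(Add(-28, -8075), Rational(1, 2)) = Pow(-8103, Rational(1, 2)) = Mul(I, Pow(8103, Rational(1, 2)))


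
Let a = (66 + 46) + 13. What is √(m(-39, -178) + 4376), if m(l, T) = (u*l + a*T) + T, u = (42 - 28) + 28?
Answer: I*√19690 ≈ 140.32*I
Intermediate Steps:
a = 125 (a = 112 + 13 = 125)
u = 42 (u = 14 + 28 = 42)
m(l, T) = 42*l + 126*T (m(l, T) = (42*l + 125*T) + T = 42*l + 126*T)
√(m(-39, -178) + 4376) = √((42*(-39) + 126*(-178)) + 4376) = √((-1638 - 22428) + 4376) = √(-24066 + 4376) = √(-19690) = I*√19690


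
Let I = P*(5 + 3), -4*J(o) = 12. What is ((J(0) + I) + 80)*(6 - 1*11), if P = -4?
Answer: -225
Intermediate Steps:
J(o) = -3 (J(o) = -¼*12 = -3)
I = -32 (I = -4*(5 + 3) = -4*8 = -32)
((J(0) + I) + 80)*(6 - 1*11) = ((-3 - 32) + 80)*(6 - 1*11) = (-35 + 80)*(6 - 11) = 45*(-5) = -225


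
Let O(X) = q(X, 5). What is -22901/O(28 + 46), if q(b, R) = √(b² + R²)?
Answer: -22901*√5501/5501 ≈ -308.77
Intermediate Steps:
q(b, R) = √(R² + b²)
O(X) = √(25 + X²) (O(X) = √(5² + X²) = √(25 + X²))
-22901/O(28 + 46) = -22901/√(25 + (28 + 46)²) = -22901/√(25 + 74²) = -22901/√(25 + 5476) = -22901*√5501/5501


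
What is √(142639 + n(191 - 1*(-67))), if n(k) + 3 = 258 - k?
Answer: 26*√211 ≈ 377.67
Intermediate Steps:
n(k) = 255 - k (n(k) = -3 + (258 - k) = 255 - k)
√(142639 + n(191 - 1*(-67))) = √(142639 + (255 - (191 - 1*(-67)))) = √(142639 + (255 - (191 + 67))) = √(142639 + (255 - 1*258)) = √(142639 + (255 - 258)) = √(142639 - 3) = √142636 = 26*√211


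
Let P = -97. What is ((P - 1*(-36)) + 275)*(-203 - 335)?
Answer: -115132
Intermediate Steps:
((P - 1*(-36)) + 275)*(-203 - 335) = ((-97 - 1*(-36)) + 275)*(-203 - 335) = ((-97 + 36) + 275)*(-538) = (-61 + 275)*(-538) = 214*(-538) = -115132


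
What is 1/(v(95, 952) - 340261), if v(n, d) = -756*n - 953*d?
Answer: -1/1319337 ≈ -7.5796e-7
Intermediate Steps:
v(n, d) = -953*d - 756*n
1/(v(95, 952) - 340261) = 1/((-953*952 - 756*95) - 340261) = 1/((-907256 - 71820) - 340261) = 1/(-979076 - 340261) = 1/(-1319337) = -1/1319337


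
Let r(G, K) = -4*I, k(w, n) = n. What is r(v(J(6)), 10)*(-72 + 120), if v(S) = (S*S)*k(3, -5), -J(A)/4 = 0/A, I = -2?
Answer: 384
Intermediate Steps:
J(A) = 0 (J(A) = -0/A = -4*0 = 0)
v(S) = -5*S² (v(S) = (S*S)*(-5) = S²*(-5) = -5*S²)
r(G, K) = 8 (r(G, K) = -4*(-2) = 8)
r(v(J(6)), 10)*(-72 + 120) = 8*(-72 + 120) = 8*48 = 384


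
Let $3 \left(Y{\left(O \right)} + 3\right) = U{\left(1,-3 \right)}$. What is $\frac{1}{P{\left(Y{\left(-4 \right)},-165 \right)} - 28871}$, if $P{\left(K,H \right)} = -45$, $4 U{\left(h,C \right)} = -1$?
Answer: $- \frac{1}{28916} \approx -3.4583 \cdot 10^{-5}$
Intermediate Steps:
$U{\left(h,C \right)} = - \frac{1}{4}$ ($U{\left(h,C \right)} = \frac{1}{4} \left(-1\right) = - \frac{1}{4}$)
$Y{\left(O \right)} = - \frac{37}{12}$ ($Y{\left(O \right)} = -3 + \frac{1}{3} \left(- \frac{1}{4}\right) = -3 - \frac{1}{12} = - \frac{37}{12}$)
$\frac{1}{P{\left(Y{\left(-4 \right)},-165 \right)} - 28871} = \frac{1}{-45 - 28871} = \frac{1}{-28916} = - \frac{1}{28916}$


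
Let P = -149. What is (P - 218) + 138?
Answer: -229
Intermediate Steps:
(P - 218) + 138 = (-149 - 218) + 138 = -367 + 138 = -229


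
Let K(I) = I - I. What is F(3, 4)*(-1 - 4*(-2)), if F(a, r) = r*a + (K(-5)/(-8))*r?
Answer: 84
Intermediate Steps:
K(I) = 0
F(a, r) = a*r (F(a, r) = r*a + (0/(-8))*r = a*r + (0*(-1/8))*r = a*r + 0*r = a*r + 0 = a*r)
F(3, 4)*(-1 - 4*(-2)) = (3*4)*(-1 - 4*(-2)) = 12*(-1 + 8) = 12*7 = 84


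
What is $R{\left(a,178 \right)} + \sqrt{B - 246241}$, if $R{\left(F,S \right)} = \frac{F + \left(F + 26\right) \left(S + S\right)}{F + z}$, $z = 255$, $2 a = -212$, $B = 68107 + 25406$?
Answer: $- \frac{28586}{149} + 2 i \sqrt{38182} \approx -191.85 + 390.8 i$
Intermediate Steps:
$B = 93513$
$a = -106$ ($a = \frac{1}{2} \left(-212\right) = -106$)
$R{\left(F,S \right)} = \frac{F + 2 S \left(26 + F\right)}{255 + F}$ ($R{\left(F,S \right)} = \frac{F + \left(F + 26\right) \left(S + S\right)}{F + 255} = \frac{F + \left(26 + F\right) 2 S}{255 + F} = \frac{F + 2 S \left(26 + F\right)}{255 + F}$)
$R{\left(a,178 \right)} + \sqrt{B - 246241} = \frac{-106 + 52 \cdot 178 + 2 \left(-106\right) 178}{255 - 106} + \sqrt{93513 - 246241} = \frac{-106 + 9256 - 37736}{149} + \sqrt{-152728} = \frac{1}{149} \left(-28586\right) + 2 i \sqrt{38182} = - \frac{28586}{149} + 2 i \sqrt{38182}$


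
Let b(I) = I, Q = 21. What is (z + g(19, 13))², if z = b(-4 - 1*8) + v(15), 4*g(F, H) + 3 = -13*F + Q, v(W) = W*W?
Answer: 388129/16 ≈ 24258.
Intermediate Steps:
v(W) = W²
g(F, H) = 9/2 - 13*F/4 (g(F, H) = -¾ + (-13*F + 21)/4 = -¾ + (21 - 13*F)/4 = -¾ + (21/4 - 13*F/4) = 9/2 - 13*F/4)
z = 213 (z = (-4 - 1*8) + 15² = (-4 - 8) + 225 = -12 + 225 = 213)
(z + g(19, 13))² = (213 + (9/2 - 13/4*19))² = (213 + (9/2 - 247/4))² = (213 - 229/4)² = (623/4)² = 388129/16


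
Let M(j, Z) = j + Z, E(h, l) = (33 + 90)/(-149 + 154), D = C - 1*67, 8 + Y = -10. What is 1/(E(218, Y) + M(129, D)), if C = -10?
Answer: 5/383 ≈ 0.013055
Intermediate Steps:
Y = -18 (Y = -8 - 10 = -18)
D = -77 (D = -10 - 1*67 = -10 - 67 = -77)
E(h, l) = 123/5
M(j, Z) = Z + j
1/(E(218, Y) + M(129, D)) = 1/(123/5 + (-77 + 129)) = 1/(123/5 + 52) = 1/(383/5) = 5/383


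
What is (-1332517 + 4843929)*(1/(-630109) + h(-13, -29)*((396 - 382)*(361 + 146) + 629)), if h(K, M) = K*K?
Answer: 2889316306494701192/630109 ≈ 4.5854e+12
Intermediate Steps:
h(K, M) = K²
(-1332517 + 4843929)*(1/(-630109) + h(-13, -29)*((396 - 382)*(361 + 146) + 629)) = (-1332517 + 4843929)*(1/(-630109) + (-13)²*((396 - 382)*(361 + 146) + 629)) = 3511412*(-1/630109 + 169*(14*507 + 629)) = 3511412*(-1/630109 + 169*(7098 + 629)) = 3511412*(-1/630109 + 169*7727) = 3511412*(-1/630109 + 1305863) = 3511412*(822836029066/630109) = 2889316306494701192/630109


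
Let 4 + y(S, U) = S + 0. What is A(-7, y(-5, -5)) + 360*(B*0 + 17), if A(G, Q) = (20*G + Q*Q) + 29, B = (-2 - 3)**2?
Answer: 6090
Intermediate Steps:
y(S, U) = -4 + S (y(S, U) = -4 + (S + 0) = -4 + S)
B = 25 (B = (-5)**2 = 25)
A(G, Q) = 29 + Q**2 + 20*G (A(G, Q) = (20*G + Q**2) + 29 = (Q**2 + 20*G) + 29 = 29 + Q**2 + 20*G)
A(-7, y(-5, -5)) + 360*(B*0 + 17) = (29 + (-4 - 5)**2 + 20*(-7)) + 360*(25*0 + 17) = (29 + (-9)**2 - 140) + 360*(0 + 17) = (29 + 81 - 140) + 360*17 = -30 + 6120 = 6090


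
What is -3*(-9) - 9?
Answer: 18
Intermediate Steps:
-3*(-9) - 9 = 27 - 9 = 18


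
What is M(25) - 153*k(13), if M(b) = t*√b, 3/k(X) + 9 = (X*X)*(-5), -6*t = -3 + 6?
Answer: -838/427 ≈ -1.9625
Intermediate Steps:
t = -½ (t = -(-3 + 6)/6 = -⅙*3 = -½ ≈ -0.50000)
k(X) = 3/(-9 - 5*X²) (k(X) = 3/(-9 + (X*X)*(-5)) = 3/(-9 + X²*(-5)) = 3/(-9 - 5*X²))
M(b) = -√b/2
M(25) - 153*k(13) = -√25/2 - (-459)/(9 + 5*13²) = -½*5 - (-459)/(9 + 5*169) = -5/2 - (-459)/(9 + 845) = -5/2 - (-459)/854 = -5/2 - 153*(-3/854) = -5/2 + 459/854 = -838/427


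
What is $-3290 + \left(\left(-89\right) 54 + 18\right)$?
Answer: $-8078$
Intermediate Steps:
$-3290 + \left(\left(-89\right) 54 + 18\right) = -3290 + \left(-4806 + 18\right) = -3290 - 4788 = -8078$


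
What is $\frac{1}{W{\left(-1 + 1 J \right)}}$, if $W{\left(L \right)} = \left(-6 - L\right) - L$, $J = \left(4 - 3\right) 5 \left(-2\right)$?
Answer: $\frac{1}{16} \approx 0.0625$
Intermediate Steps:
$J = -10$ ($J = 1 \left(-10\right) = -10$)
$W{\left(L \right)} = -6 - 2 L$
$\frac{1}{W{\left(-1 + 1 J \right)}} = \frac{1}{-6 - 2 \left(-1 + 1 \left(-10\right)\right)} = \frac{1}{-6 - 2 \left(-1 - 10\right)} = \frac{1}{-6 - -22} = \frac{1}{-6 + 22} = \frac{1}{16}$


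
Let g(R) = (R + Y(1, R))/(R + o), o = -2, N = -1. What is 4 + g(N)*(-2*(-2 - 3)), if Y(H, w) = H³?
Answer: 4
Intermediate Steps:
g(R) = (1 + R)/(-2 + R) (g(R) = (R + 1³)/(R - 2) = (R + 1)/(-2 + R) = (1 + R)/(-2 + R))
4 + g(N)*(-2*(-2 - 3)) = 4 + ((1 - 1)/(-2 - 1))*(-2*(-2 - 3)) = 4 + (0/(-3))*(-2*(-5)) = 4 - ⅓*0*10 = 4 + 0*10 = 4 + 0 = 4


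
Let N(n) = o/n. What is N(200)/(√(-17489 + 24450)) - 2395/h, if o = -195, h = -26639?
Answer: 2395/26639 - 39*√6961/278440 ≈ 0.078220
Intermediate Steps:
N(n) = -195/n
N(200)/(√(-17489 + 24450)) - 2395/h = (-195/200)/(√(-17489 + 24450)) - 2395/(-26639) = (-195*1/200)/(√6961) - 2395*(-1/26639) = -39*√6961/278440 + 2395/26639 = 2395/26639 - 39*√6961/278440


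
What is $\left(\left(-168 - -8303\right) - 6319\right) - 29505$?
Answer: $-27689$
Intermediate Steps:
$\left(\left(-168 - -8303\right) - 6319\right) - 29505 = \left(\left(-168 + 8303\right) - 6319\right) - 29505 = \left(8135 - 6319\right) - 29505 = 1816 - 29505 = -27689$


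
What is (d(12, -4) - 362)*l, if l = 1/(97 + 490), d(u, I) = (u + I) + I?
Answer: -358/587 ≈ -0.60988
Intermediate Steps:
d(u, I) = u + 2*I (d(u, I) = (I + u) + I = u + 2*I)
l = 1/587 ≈ 0.0017036
(d(12, -4) - 362)*l = ((12 + 2*(-4)) - 362)*(1/587) = ((12 - 8) - 362)*(1/587) = (4 - 362)*(1/587) = -358*1/587 = -358/587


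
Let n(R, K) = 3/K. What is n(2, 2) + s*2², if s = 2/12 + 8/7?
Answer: 283/42 ≈ 6.7381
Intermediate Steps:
s = 55/42 (s = 2*(1/12) + 8*(⅐) = ⅙ + 8/7 = 55/42 ≈ 1.3095)
n(2, 2) + s*2² = 3/2 + (55/42)*2² = 3*(½) + (55/42)*4 = 3/2 + 110/21 = 283/42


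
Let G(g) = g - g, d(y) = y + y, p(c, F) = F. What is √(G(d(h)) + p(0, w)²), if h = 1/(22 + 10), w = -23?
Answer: 23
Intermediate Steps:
h = 1/32 ≈ 0.031250
d(y) = 2*y
G(g) = 0
√(G(d(h)) + p(0, w)²) = √(0 + (-23)²) = √(0 + 529) = √529 = 23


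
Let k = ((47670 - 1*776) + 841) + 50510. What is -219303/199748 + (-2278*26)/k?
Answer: -33376097779/19624242260 ≈ -1.7008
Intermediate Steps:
k = 98245 (k = ((47670 - 776) + 841) + 50510 = (46894 + 841) + 50510 = 47735 + 50510 = 98245)
-219303/199748 + (-2278*26)/k = -219303/199748 - 2278*26/98245 = -219303*1/199748 - 59228*1/98245 = -219303/199748 - 59228/98245 = -33376097779/19624242260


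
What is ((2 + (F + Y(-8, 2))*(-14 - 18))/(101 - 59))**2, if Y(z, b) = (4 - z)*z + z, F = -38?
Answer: 5166529/441 ≈ 11715.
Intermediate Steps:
Y(z, b) = z + z*(4 - z) (Y(z, b) = z*(4 - z) + z = z + z*(4 - z))
((2 + (F + Y(-8, 2))*(-14 - 18))/(101 - 59))**2 = ((2 + (-38 - 8*(5 - 1*(-8)))*(-14 - 18))/(101 - 59))**2 = ((2 + (-38 - 8*(5 + 8))*(-32))/42)**2 = ((2 + (-38 - 8*13)*(-32))*(1/42))**2 = ((2 + (-38 - 104)*(-32))*(1/42))**2 = ((2 - 142*(-32))*(1/42))**2 = ((2 + 4544)*(1/42))**2 = (4546*(1/42))**2 = (2273/21)**2 = 5166529/441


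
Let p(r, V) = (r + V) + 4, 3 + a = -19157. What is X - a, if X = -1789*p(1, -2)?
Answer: 13793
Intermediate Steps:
a = -19160 (a = -3 - 19157 = -19160)
p(r, V) = 4 + V + r (p(r, V) = (V + r) + 4 = 4 + V + r)
X = -5367 (X = -1789*(4 - 2 + 1) = -1789*3 = -5367)
X - a = -5367 - 1*(-19160) = -5367 + 19160 = 13793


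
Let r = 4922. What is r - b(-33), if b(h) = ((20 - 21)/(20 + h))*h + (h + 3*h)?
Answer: 65735/13 ≈ 5056.5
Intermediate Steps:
b(h) = 4*h - h/(20 + h) (b(h) = (-1/(20 + h))*h + 4*h = -h/(20 + h) + 4*h = 4*h - h/(20 + h))
r - b(-33) = 4922 - (-33)*(79 + 4*(-33))/(20 - 33) = 4922 - (-33)*(79 - 132)/(-13) = 4922 - (-33)*(-1)*(-53)/13 = 4922 - 1*(-1749/13) = 4922 + 1749/13 = 65735/13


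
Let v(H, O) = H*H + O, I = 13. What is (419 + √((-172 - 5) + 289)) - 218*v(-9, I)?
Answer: -20073 + 4*√7 ≈ -20062.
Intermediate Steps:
v(H, O) = O + H² (v(H, O) = H² + O = O + H²)
(419 + √((-172 - 5) + 289)) - 218*v(-9, I) = (419 + √((-172 - 5) + 289)) - 218*(13 + (-9)²) = (419 + √(-177 + 289)) - 218*(13 + 81) = (419 + √112) - 218*94 = (419 + 4*√7) - 20492 = -20073 + 4*√7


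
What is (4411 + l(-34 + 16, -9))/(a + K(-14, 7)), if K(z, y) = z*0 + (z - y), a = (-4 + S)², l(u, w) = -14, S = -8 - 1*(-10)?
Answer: -4397/17 ≈ -258.65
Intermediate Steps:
S = 2 (S = -8 + 10 = 2)
a = 4 (a = (-4 + 2)² = (-2)² = 4)
K(z, y) = z - y (K(z, y) = 0 + (z - y) = z - y)
(4411 + l(-34 + 16, -9))/(a + K(-14, 7)) = (4411 - 14)/(4 + (-14 - 1*7)) = 4397/(4 + (-14 - 7)) = 4397/(4 - 21) = 4397/(-17) = 4397*(-1/17) = -4397/17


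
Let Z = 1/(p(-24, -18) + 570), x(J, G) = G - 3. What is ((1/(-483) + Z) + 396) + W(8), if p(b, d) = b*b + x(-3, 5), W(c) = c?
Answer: 32001553/79212 ≈ 404.00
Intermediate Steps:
x(J, G) = -3 + G
p(b, d) = 2 + b² (p(b, d) = b*b + (-3 + 5) = b² + 2 = 2 + b²)
Z = 1/1148 (Z = 1/((2 + (-24)²) + 570) = 1/((2 + 576) + 570) = 1/(578 + 570) = 1/1148 ≈ 0.00087108)
((1/(-483) + Z) + 396) + W(8) = ((1/(-483) + 1/1148) + 396) + 8 = ((-1/483 + 1/1148) + 396) + 8 = (-95/79212 + 396) + 8 = 31367857/79212 + 8 = 32001553/79212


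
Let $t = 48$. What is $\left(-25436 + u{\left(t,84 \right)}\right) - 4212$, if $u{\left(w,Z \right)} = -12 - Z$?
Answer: $-29744$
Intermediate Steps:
$\left(-25436 + u{\left(t,84 \right)}\right) - 4212 = \left(-25436 - 96\right) - 4212 = -25532 - 4212 = -29744$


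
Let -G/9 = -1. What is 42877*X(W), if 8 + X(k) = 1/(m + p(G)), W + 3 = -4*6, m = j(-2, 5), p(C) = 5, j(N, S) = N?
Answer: -986171/3 ≈ -3.2872e+5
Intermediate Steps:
G = 9 (G = -9*(-1) = 9)
m = -2
W = -27 (W = -3 - 4*6 = -3 - 24 = -27)
X(k) = -23/3 (X(k) = -8 + 1/(-2 + 5) = -8 + 1/3 = -8 + ⅓ = -23/3)
42877*X(W) = 42877*(-23/3) = -986171/3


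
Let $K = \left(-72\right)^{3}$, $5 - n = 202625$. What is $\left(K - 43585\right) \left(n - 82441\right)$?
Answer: $118822831813$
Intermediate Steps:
$n = -202620$ ($n = 5 - 202625 = -202620$)
$K = -373248$
$\left(K - 43585\right) \left(n - 82441\right) = \left(-373248 - 43585\right) \left(-202620 - 82441\right) = \left(-416833\right) \left(-285061\right) = 118822831813$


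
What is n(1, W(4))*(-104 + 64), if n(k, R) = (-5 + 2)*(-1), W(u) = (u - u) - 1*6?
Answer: -120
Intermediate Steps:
W(u) = -6 (W(u) = 0 - 6 = -6)
n(k, R) = 3 (n(k, R) = -3*(-1) = 3)
n(1, W(4))*(-104 + 64) = 3*(-104 + 64) = 3*(-40) = -120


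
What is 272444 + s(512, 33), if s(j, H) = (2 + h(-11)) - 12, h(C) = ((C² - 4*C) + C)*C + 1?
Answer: 270741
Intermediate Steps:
h(C) = 1 + C*(C² - 3*C) (h(C) = (C² - 3*C)*C + 1 = C*(C² - 3*C) + 1 = 1 + C*(C² - 3*C))
s(j, H) = -1703 (s(j, H) = (2 + (1 + (-11)³ - 3*(-11)²)) - 12 = (2 + (1 - 1331 - 3*121)) - 12 = (2 + (1 - 1331 - 363)) - 12 = (2 - 1693) - 12 = -1691 - 12 = -1703)
272444 + s(512, 33) = 272444 - 1703 = 270741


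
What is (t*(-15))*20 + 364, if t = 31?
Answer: -8936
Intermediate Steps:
(t*(-15))*20 + 364 = (31*(-15))*20 + 364 = -465*20 + 364 = -9300 + 364 = -8936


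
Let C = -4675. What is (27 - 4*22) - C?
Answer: 4614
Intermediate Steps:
(27 - 4*22) - C = (27 - 4*22) - 1*(-4675) = (27 - 88) + 4675 = -61 + 4675 = 4614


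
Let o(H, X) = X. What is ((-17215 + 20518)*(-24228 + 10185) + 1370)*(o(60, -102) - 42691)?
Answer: 1984853126587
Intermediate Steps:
((-17215 + 20518)*(-24228 + 10185) + 1370)*(o(60, -102) - 42691) = ((-17215 + 20518)*(-24228 + 10185) + 1370)*(-102 - 42691) = (3303*(-14043) + 1370)*(-42793) = (-46384029 + 1370)*(-42793) = -46382659*(-42793) = 1984853126587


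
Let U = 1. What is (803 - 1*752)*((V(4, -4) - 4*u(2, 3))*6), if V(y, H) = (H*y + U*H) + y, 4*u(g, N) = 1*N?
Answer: -5814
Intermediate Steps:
u(g, N) = N/4 (u(g, N) = (1*N)/4 = N/4)
V(y, H) = H + y + H*y (V(y, H) = (H*y + 1*H) + y = (H*y + H) + y = (H + H*y) + y = H + y + H*y)
(803 - 1*752)*((V(4, -4) - 4*u(2, 3))*6) = (803 - 1*752)*(((-4 + 4 - 4*4) - 3)*6) = (803 - 752)*(((-4 + 4 - 16) - 4*3/4)*6) = 51*((-16 - 3)*6) = 51*(-19*6) = 51*(-114) = -5814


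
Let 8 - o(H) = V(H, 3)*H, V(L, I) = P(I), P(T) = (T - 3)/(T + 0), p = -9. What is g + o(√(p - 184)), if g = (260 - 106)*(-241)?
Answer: -37106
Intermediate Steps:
P(T) = (-3 + T)/T
g = -37114 (g = 154*(-241) = -37114)
V(L, I) = (-3 + I)/I
o(H) = 8 (o(H) = 8 - (-3 + 3)/3*H = 8 - (⅓)*0*H = 8 - 0*H = 8 - 1*0 = 8 + 0 = 8)
g + o(√(p - 184)) = -37114 + 8 = -37106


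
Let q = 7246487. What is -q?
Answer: -7246487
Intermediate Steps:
-q = -1*7246487 = -7246487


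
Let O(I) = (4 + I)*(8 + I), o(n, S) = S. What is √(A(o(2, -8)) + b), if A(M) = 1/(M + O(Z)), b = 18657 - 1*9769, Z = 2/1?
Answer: 3*√667589/26 ≈ 94.276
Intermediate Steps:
Z = 2 (Z = 2*1 = 2)
b = 8888 (b = 18657 - 9769 = 8888)
A(M) = 1/(60 + M) (A(M) = 1/(M + (32 + 2² + 12*2)) = 1/(M + (32 + 4 + 24)) = 1/(M + 60) = 1/(60 + M))
√(A(o(2, -8)) + b) = √(1/(60 - 8) + 8888) = √(1/52 + 8888) = √(462177/52) = 3*√667589/26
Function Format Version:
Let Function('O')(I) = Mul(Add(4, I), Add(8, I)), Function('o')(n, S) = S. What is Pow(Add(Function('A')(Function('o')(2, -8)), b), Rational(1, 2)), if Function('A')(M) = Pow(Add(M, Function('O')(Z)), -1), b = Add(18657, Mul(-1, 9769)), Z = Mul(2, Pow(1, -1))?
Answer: Mul(Rational(3, 26), Pow(667589, Rational(1, 2))) ≈ 94.276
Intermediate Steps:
Z = 2 (Z = Mul(2, 1) = 2)
b = 8888 (b = Add(18657, -9769) = 8888)
Function('A')(M) = Pow(Add(60, M), -1) (Function('A')(M) = Pow(Add(M, Add(32, Pow(2, 2), Mul(12, 2))), -1) = Pow(Add(M, Add(32, 4, 24)), -1) = Pow(Add(M, 60), -1) = Pow(Add(60, M), -1))
Pow(Add(Function('A')(Function('o')(2, -8)), b), Rational(1, 2)) = Pow(Add(Pow(Add(60, -8), -1), 8888), Rational(1, 2)) = Pow(Add(Pow(52, -1), 8888), Rational(1, 2)) = Pow(Add(Rational(1, 52), 8888), Rational(1, 2)) = Pow(Rational(462177, 52), Rational(1, 2)) = Mul(Rational(3, 26), Pow(667589, Rational(1, 2)))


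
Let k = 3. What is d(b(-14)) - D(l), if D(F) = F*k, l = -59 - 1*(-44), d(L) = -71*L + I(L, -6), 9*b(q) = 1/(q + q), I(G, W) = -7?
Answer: 9647/252 ≈ 38.282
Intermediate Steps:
b(q) = 1/(18*q) (b(q) = 1/(9*(q + q)) = 1/(9*((2*q))) = (1/(2*q))/9 = 1/(18*q))
d(L) = -7 - 71*L (d(L) = -71*L - 7 = -7 - 71*L)
l = -15 (l = -59 + 44 = -15)
D(F) = 3*F (D(F) = F*3 = 3*F)
d(b(-14)) - D(l) = (-7 - 71/(18*(-14))) - 3*(-15) = (-7 - 71*(-1)/(18*14)) - 1*(-45) = (-7 - 71*(-1/252)) + 45 = (-7 + 71/252) + 45 = -1693/252 + 45 = 9647/252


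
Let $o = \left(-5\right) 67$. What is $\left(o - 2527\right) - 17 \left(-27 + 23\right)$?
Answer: $-2794$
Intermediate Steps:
$o = -335$
$\left(o - 2527\right) - 17 \left(-27 + 23\right) = \left(-335 - 2527\right) - 17 \left(-27 + 23\right) = -2862 - -68 = -2862 + 68 = -2794$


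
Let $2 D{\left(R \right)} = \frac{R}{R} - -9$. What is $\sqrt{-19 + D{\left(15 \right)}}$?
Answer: $i \sqrt{14} \approx 3.7417 i$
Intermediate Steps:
$D{\left(R \right)} = 5$ ($D{\left(R \right)} = \frac{\frac{R}{R} - -9}{2} = \frac{1 + 9}{2} = \frac{1}{2} \cdot 10 = 5$)
$\sqrt{-19 + D{\left(15 \right)}} = \sqrt{-19 + 5} = \sqrt{-14} = i \sqrt{14}$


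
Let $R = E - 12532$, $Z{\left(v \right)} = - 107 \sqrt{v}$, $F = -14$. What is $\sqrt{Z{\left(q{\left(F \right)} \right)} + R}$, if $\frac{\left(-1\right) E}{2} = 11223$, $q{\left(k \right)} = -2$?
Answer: $\sqrt{-34978 - 107 i \sqrt{2}} \approx 0.4045 - 187.02 i$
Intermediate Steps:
$E = -22446$ ($E = \left(-2\right) 11223 = -22446$)
$R = -34978$ ($R = -22446 - 12532 = -34978$)
$\sqrt{Z{\left(q{\left(F \right)} \right)} + R} = \sqrt{- 107 \sqrt{-2} - 34978} = \sqrt{- 107 i \sqrt{2} - 34978} = \sqrt{-34978 - 107 i \sqrt{2}}$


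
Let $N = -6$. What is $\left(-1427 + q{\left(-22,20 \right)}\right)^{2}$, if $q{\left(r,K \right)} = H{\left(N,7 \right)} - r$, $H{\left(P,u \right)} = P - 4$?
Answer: $2002225$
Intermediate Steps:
$H{\left(P,u \right)} = -4 + P$ ($H{\left(P,u \right)} = P - 4 = -4 + P$)
$q{\left(r,K \right)} = -10 - r$ ($q{\left(r,K \right)} = \left(-4 - 6\right) - r = -10 - r$)
$\left(-1427 + q{\left(-22,20 \right)}\right)^{2} = \left(-1427 - -12\right)^{2} = \left(-1427 + \left(-10 + 22\right)\right)^{2} = \left(-1427 + 12\right)^{2} = \left(-1415\right)^{2} = 2002225$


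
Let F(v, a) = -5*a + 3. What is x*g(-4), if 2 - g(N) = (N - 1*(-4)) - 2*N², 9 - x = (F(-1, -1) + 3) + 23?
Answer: -850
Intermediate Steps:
F(v, a) = 3 - 5*a
x = -25 (x = 9 - (((3 - 5*(-1)) + 3) + 23) = 9 - (((3 + 5) + 3) + 23) = 9 - ((8 + 3) + 23) = 9 - (11 + 23) = 9 - 1*34 = 9 - 34 = -25)
g(N) = -2 - N + 2*N² (g(N) = 2 - ((N - 1*(-4)) - 2*N²) = 2 - ((N + 4) - 2*N²) = 2 - ((4 + N) - 2*N²) = 2 - (4 + N - 2*N²) = 2 + (-4 - N + 2*N²) = -2 - N + 2*N²)
x*g(-4) = -25*(-2 - 1*(-4) + 2*(-4)²) = -25*(-2 + 4 + 2*16) = -25*(-2 + 4 + 32) = -25*34 = -850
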